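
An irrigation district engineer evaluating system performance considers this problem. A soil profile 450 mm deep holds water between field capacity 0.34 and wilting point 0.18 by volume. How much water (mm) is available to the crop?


AW = (FC - WP) * D
   = (0.34 - 0.18) * 450
   = 0.16 * 450
   = 72 mm


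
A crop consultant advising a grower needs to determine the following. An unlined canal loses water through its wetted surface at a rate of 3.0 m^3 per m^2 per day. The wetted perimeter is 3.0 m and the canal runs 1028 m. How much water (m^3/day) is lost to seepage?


S = C * P * L
  = 3.0 * 3.0 * 1028
  = 9252 m^3/day


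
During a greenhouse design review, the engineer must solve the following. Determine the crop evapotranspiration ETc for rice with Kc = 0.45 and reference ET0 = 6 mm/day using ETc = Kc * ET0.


ETc = Kc * ET0
    = 0.45 * 6
    = 2.70 mm/day


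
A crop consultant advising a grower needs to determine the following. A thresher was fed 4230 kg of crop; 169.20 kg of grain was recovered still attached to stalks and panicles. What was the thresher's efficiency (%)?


eta = (total - unthreshed) / total * 100
    = (4230 - 169.20) / 4230 * 100
    = 4060.80 / 4230 * 100
    = 96%


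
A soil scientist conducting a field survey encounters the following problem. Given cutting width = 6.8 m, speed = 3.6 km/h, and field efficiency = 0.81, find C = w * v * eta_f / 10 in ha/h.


C = w * v * eta_f / 10
  = 6.8 * 3.6 * 0.81 / 10
  = 19.83 / 10
  = 1.98 ha/h


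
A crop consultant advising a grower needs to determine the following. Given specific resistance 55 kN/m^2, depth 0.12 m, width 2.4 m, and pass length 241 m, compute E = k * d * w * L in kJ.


E = k * d * w * L
  = 55 * 0.12 * 2.4 * 241
  = 3817.44 kJ


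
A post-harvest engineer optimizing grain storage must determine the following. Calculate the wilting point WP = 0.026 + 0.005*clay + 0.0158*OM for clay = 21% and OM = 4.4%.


WP = 0.026 + 0.005*21 + 0.0158*4.4
   = 0.026 + 0.1050 + 0.0695
   = 0.2005


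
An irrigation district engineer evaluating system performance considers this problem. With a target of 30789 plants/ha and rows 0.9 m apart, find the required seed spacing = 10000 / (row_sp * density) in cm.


spacing = 10000 / (row_sp * density)
        = 10000 / (0.9 * 30789)
        = 10000 / 27710.10
        = 0.36088 m = 36.09 cm


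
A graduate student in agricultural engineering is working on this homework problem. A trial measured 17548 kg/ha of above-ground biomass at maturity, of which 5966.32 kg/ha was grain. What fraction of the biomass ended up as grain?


HI = grain_yield / biomass
   = 5966.32 / 17548
   = 0.34


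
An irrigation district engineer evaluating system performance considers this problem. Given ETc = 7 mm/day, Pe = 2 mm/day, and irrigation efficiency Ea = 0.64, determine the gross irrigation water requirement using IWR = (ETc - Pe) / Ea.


IWR = (ETc - Pe) / Ea
    = (7 - 2) / 0.64
    = 5 / 0.64
    = 7.81 mm/day


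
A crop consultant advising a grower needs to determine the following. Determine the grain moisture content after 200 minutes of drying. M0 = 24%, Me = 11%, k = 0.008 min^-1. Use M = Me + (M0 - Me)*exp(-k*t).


M = Me + (M0 - Me) * e^(-k*t)
  = 11 + (24 - 11) * e^(-0.008*200)
  = 11 + 13 * e^(-1.600)
  = 11 + 13 * 0.20190
  = 11 + 2.6247
  = 13.62%


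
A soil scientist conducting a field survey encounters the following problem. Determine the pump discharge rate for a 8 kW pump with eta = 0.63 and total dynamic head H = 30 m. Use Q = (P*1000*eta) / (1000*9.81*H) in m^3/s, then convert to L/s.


Q = (P * 1000 * eta) / (rho * g * H)
  = (8 * 1000 * 0.63) / (1000 * 9.81 * 30)
  = 5040 / 294300
  = 0.01713 m^3/s = 17.13 L/s


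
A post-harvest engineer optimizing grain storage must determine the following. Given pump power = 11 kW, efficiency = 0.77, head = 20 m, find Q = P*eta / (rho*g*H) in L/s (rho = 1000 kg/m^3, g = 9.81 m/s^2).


Q = (P * 1000 * eta) / (rho * g * H)
  = (11 * 1000 * 0.77) / (1000 * 9.81 * 20)
  = 8470 / 196200
  = 0.04317 m^3/s = 43.17 L/s


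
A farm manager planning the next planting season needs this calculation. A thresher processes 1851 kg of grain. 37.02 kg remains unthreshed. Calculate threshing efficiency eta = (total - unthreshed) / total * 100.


eta = (total - unthreshed) / total * 100
    = (1851 - 37.02) / 1851 * 100
    = 1813.98 / 1851 * 100
    = 98%


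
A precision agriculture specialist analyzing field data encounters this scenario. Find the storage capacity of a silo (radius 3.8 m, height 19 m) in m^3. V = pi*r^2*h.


V = pi * r^2 * h
  = pi * 3.8^2 * 19
  = pi * 14.44 * 19
  = 861.93 m^3


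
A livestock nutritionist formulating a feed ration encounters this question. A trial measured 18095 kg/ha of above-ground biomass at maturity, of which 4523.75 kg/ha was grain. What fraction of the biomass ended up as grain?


HI = grain_yield / biomass
   = 4523.75 / 18095
   = 0.25


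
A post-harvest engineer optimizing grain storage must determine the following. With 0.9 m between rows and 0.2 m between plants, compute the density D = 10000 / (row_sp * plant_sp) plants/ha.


D = 10000 / (row_sp * plant_sp)
  = 10000 / (0.9 * 0.2)
  = 10000 / 0.1800
  = 55555.56 plants/ha


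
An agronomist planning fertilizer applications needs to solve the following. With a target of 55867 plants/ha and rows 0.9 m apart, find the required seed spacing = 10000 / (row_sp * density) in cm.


spacing = 10000 / (row_sp * density)
        = 10000 / (0.9 * 55867)
        = 10000 / 50280.30
        = 0.19889 m = 19.89 cm


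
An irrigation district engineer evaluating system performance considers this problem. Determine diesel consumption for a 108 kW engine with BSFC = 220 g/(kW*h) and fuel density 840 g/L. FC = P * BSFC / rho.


FC = P * BSFC / rho_fuel
   = 108 * 220 / 840
   = 23760 / 840
   = 28.29 L/h


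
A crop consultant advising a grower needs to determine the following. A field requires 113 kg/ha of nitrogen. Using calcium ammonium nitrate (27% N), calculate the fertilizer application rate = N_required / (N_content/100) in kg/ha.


Rate = N_required / (N_content / 100)
     = 113 / (27 / 100)
     = 113 / 0.27
     = 418.52 kg/ha


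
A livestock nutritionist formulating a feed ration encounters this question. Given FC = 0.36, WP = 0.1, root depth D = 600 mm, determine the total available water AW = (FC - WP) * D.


AW = (FC - WP) * D
   = (0.36 - 0.1) * 600
   = 0.26 * 600
   = 156 mm


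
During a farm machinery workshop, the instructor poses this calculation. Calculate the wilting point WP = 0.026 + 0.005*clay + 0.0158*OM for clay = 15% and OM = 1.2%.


WP = 0.026 + 0.005*15 + 0.0158*1.2
   = 0.026 + 0.0750 + 0.0190
   = 0.1200


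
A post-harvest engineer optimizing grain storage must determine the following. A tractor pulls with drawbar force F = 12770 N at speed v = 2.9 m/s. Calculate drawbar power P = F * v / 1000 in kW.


P = F * v / 1000
  = 12770 * 2.9 / 1000
  = 37033 / 1000
  = 37.03 kW


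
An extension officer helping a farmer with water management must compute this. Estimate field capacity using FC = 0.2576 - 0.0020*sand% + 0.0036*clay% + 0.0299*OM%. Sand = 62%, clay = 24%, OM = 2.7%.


FC = 0.2576 - 0.0020*62 + 0.0036*24 + 0.0299*2.7
   = 0.2576 - 0.1240 + 0.0864 + 0.0807
   = 0.3007


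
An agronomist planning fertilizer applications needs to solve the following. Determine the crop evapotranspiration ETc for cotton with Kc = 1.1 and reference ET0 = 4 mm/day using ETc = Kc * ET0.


ETc = Kc * ET0
    = 1.1 * 4
    = 4.40 mm/day


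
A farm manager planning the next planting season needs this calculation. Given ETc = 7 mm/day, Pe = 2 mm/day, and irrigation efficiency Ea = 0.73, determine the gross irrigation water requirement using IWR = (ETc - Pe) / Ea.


IWR = (ETc - Pe) / Ea
    = (7 - 2) / 0.73
    = 5 / 0.73
    = 6.85 mm/day


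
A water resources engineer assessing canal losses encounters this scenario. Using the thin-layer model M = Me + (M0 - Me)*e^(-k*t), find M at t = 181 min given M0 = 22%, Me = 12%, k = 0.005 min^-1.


M = Me + (M0 - Me) * e^(-k*t)
  = 12 + (22 - 12) * e^(-0.005*181)
  = 12 + 10 * e^(-0.905)
  = 12 + 10 * 0.40454
  = 12 + 4.0454
  = 16.05%


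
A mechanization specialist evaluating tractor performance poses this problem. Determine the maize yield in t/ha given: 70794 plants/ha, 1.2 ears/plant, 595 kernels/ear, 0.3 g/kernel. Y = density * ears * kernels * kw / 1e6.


Y = density * ears * kernels * kw
  = 70794 * 1.2 * 595 * 0.3 g/ha
  = 15164074.80 g/ha
  = 15164.07 kg/ha = 15.16 t/ha


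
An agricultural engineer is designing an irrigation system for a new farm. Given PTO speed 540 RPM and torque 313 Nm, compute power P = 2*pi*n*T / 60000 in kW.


P = 2*pi*n*T / 60000
  = 2*pi * 540 * 313 / 60000
  = 1061983.98 / 60000
  = 17.70 kW


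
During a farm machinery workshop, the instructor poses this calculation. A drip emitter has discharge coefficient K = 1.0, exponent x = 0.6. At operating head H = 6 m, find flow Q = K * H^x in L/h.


Q = K * H^x
  = 1.0 * 6^0.6
  = 1.0 * 2.9302
  = 2.93 L/h


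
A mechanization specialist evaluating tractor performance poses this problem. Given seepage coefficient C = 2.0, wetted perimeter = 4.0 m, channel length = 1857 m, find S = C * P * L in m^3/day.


S = C * P * L
  = 2.0 * 4.0 * 1857
  = 14856 m^3/day


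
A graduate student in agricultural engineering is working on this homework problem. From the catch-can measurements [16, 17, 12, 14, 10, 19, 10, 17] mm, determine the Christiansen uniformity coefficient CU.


xbar = 115 / 8 = 14.375
sum|xi - xbar| = 23
CU = 100 * (1 - 23 / (8 * 14.375))
   = 100 * (1 - 0.2000)
   = 80%


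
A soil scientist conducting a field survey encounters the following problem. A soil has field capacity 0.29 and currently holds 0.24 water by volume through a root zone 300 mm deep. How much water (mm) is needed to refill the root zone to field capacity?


SMD = (FC - theta) * D
    = (0.29 - 0.24) * 300
    = 0.050 * 300
    = 15 mm


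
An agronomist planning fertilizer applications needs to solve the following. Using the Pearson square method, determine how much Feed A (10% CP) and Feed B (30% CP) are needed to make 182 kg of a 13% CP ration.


parts_A = CP_b - target = 30 - 13 = 17
parts_B = target - CP_a = 13 - 10 = 3
total_parts = 17 + 3 = 20
Feed A = 182 * 17 / 20 = 154.70 kg
Feed B = 182 * 3 / 20 = 27.30 kg

154.70 kg


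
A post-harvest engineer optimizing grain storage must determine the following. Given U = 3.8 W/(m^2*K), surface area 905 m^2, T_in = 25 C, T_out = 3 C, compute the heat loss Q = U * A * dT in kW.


dT = 25 - (3) = 22 K
Q = U * A * dT
  = 3.8 * 905 * 22
  = 75658 W = 75.66 kW


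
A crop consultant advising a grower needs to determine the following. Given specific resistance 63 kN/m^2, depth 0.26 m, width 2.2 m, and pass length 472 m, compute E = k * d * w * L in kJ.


E = k * d * w * L
  = 63 * 0.26 * 2.2 * 472
  = 17008.99 kJ


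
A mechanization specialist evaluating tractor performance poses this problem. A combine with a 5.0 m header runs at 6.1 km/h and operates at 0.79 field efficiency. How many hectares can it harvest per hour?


C = w * v * eta_f / 10
  = 5.0 * 6.1 * 0.79 / 10
  = 24.10 / 10
  = 2.41 ha/h


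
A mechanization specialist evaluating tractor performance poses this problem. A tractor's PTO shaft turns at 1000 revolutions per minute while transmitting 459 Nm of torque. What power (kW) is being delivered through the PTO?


P = 2*pi*n*T / 60000
  = 2*pi * 1000 * 459 / 60000
  = 2883982.06 / 60000
  = 48.07 kW


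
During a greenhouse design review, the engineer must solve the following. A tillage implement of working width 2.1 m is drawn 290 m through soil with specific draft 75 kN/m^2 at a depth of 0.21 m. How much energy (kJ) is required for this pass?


E = k * d * w * L
  = 75 * 0.21 * 2.1 * 290
  = 9591.75 kJ


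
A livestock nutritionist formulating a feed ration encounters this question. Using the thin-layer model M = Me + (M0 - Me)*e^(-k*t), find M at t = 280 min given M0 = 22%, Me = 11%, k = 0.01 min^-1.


M = Me + (M0 - Me) * e^(-k*t)
  = 11 + (22 - 11) * e^(-0.01*280)
  = 11 + 11 * e^(-2.800)
  = 11 + 11 * 0.06081
  = 11 + 0.6689
  = 11.67%


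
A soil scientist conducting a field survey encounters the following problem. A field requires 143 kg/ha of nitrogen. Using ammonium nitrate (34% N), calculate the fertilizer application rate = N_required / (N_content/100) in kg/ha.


Rate = N_required / (N_content / 100)
     = 143 / (34 / 100)
     = 143 / 0.34
     = 420.59 kg/ha


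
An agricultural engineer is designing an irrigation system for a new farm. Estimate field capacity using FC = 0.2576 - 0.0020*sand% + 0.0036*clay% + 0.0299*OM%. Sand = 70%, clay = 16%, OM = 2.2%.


FC = 0.2576 - 0.0020*70 + 0.0036*16 + 0.0299*2.2
   = 0.2576 - 0.1400 + 0.0576 + 0.0658
   = 0.2410


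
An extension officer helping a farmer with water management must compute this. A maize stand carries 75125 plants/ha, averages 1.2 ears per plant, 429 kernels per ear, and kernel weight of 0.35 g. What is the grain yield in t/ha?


Y = density * ears * kernels * kw
  = 75125 * 1.2 * 429 * 0.35 g/ha
  = 13536022.50 g/ha
  = 13536.02 kg/ha = 13.54 t/ha


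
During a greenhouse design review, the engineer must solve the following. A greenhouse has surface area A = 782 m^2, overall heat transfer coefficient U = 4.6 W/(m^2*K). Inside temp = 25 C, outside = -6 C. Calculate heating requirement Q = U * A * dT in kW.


dT = 25 - (-6) = 31 K
Q = U * A * dT
  = 4.6 * 782 * 31
  = 111513.20 W = 111.51 kW


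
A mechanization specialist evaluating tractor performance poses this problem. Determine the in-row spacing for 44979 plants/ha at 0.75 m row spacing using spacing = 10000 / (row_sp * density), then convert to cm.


spacing = 10000 / (row_sp * density)
        = 10000 / (0.75 * 44979)
        = 10000 / 33734.25
        = 0.29643 m = 29.64 cm


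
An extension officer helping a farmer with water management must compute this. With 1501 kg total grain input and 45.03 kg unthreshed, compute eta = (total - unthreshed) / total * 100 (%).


eta = (total - unthreshed) / total * 100
    = (1501 - 45.03) / 1501 * 100
    = 1455.97 / 1501 * 100
    = 97%


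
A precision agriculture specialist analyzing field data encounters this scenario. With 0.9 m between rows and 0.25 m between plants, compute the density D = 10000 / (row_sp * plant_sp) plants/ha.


D = 10000 / (row_sp * plant_sp)
  = 10000 / (0.9 * 0.25)
  = 10000 / 0.2250
  = 44444.44 plants/ha


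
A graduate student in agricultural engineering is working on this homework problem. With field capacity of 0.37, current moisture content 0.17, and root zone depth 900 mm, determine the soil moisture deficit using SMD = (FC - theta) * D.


SMD = (FC - theta) * D
    = (0.37 - 0.17) * 900
    = 0.200 * 900
    = 180 mm


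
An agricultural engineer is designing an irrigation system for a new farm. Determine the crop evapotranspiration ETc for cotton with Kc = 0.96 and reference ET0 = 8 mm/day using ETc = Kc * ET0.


ETc = Kc * ET0
    = 0.96 * 8
    = 7.68 mm/day


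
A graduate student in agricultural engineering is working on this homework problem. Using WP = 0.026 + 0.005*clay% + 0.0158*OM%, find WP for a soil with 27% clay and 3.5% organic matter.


WP = 0.026 + 0.005*27 + 0.0158*3.5
   = 0.026 + 0.1350 + 0.0553
   = 0.2163


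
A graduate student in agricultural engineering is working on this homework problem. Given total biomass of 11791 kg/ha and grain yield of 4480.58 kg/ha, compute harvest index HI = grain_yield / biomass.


HI = grain_yield / biomass
   = 4480.58 / 11791
   = 0.38


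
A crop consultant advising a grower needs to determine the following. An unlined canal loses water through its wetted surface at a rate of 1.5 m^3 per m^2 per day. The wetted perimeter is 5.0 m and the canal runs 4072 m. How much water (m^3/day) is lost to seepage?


S = C * P * L
  = 1.5 * 5.0 * 4072
  = 30540 m^3/day


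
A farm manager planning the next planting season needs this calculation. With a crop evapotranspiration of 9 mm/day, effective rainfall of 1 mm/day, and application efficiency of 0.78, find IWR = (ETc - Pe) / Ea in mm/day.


IWR = (ETc - Pe) / Ea
    = (9 - 1) / 0.78
    = 8 / 0.78
    = 10.26 mm/day


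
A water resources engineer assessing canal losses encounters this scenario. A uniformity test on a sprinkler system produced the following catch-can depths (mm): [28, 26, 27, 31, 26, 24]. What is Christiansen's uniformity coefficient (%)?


xbar = 162 / 6 = 27
sum|xi - xbar| = 10
CU = 100 * (1 - 10 / (6 * 27))
   = 100 * (1 - 0.0617)
   = 93.83%


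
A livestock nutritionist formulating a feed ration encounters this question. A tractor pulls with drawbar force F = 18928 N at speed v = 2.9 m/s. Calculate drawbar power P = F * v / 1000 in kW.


P = F * v / 1000
  = 18928 * 2.9 / 1000
  = 54891.20 / 1000
  = 54.89 kW


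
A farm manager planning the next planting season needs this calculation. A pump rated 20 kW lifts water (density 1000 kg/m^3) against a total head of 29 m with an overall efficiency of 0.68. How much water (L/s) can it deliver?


Q = (P * 1000 * eta) / (rho * g * H)
  = (20 * 1000 * 0.68) / (1000 * 9.81 * 29)
  = 13600 / 284490
  = 0.04780 m^3/s = 47.80 L/s


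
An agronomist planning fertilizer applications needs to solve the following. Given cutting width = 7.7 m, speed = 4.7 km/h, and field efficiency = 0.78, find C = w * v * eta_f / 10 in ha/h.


C = w * v * eta_f / 10
  = 7.7 * 4.7 * 0.78 / 10
  = 28.23 / 10
  = 2.82 ha/h


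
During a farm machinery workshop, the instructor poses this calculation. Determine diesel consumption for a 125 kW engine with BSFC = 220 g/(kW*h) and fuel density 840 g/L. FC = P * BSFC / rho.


FC = P * BSFC / rho_fuel
   = 125 * 220 / 840
   = 27500 / 840
   = 32.74 L/h


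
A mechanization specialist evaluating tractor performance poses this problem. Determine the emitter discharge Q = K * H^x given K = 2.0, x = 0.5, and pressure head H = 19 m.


Q = K * H^x
  = 2.0 * 19^0.5
  = 2.0 * 4.3589
  = 8.72 L/h


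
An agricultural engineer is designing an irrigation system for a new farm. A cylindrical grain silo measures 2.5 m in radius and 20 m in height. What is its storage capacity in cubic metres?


V = pi * r^2 * h
  = pi * 2.5^2 * 20
  = pi * 6.25 * 20
  = 392.70 m^3


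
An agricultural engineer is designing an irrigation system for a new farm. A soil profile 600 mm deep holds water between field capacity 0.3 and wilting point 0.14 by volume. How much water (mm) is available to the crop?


AW = (FC - WP) * D
   = (0.3 - 0.14) * 600
   = 0.16 * 600
   = 96 mm


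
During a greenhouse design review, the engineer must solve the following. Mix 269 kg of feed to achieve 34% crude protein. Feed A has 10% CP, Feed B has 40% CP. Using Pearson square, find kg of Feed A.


parts_A = CP_b - target = 40 - 34 = 6
parts_B = target - CP_a = 34 - 10 = 24
total_parts = 6 + 24 = 30
Feed A = 269 * 6 / 30 = 53.80 kg
Feed B = 269 * 24 / 30 = 215.20 kg

53.80 kg


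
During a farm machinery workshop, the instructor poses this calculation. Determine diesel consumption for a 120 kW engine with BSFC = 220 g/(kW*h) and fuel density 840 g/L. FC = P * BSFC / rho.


FC = P * BSFC / rho_fuel
   = 120 * 220 / 840
   = 26400 / 840
   = 31.43 L/h


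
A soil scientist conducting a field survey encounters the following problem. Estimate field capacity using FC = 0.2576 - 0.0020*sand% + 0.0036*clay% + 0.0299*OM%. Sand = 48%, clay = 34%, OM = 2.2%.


FC = 0.2576 - 0.0020*48 + 0.0036*34 + 0.0299*2.2
   = 0.2576 - 0.0960 + 0.1224 + 0.0658
   = 0.3498


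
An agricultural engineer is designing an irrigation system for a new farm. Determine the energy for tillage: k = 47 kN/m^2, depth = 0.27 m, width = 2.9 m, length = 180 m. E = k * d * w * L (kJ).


E = k * d * w * L
  = 47 * 0.27 * 2.9 * 180
  = 6624.18 kJ


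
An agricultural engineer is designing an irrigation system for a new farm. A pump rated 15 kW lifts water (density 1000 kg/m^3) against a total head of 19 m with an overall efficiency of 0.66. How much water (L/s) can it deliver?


Q = (P * 1000 * eta) / (rho * g * H)
  = (15 * 1000 * 0.66) / (1000 * 9.81 * 19)
  = 9900 / 186390
  = 0.05311 m^3/s = 53.11 L/s


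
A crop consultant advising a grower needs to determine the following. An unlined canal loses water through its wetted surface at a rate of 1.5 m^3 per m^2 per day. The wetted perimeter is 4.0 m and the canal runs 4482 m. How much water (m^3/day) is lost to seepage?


S = C * P * L
  = 1.5 * 4.0 * 4482
  = 26892 m^3/day


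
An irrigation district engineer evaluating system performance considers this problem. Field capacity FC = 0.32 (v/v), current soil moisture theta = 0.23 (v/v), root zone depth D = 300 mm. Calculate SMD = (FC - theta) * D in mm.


SMD = (FC - theta) * D
    = (0.32 - 0.23) * 300
    = 0.090 * 300
    = 27 mm


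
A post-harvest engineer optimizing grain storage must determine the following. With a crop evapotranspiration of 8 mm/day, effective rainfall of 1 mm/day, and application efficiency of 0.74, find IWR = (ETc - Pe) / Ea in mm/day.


IWR = (ETc - Pe) / Ea
    = (8 - 1) / 0.74
    = 7 / 0.74
    = 9.46 mm/day


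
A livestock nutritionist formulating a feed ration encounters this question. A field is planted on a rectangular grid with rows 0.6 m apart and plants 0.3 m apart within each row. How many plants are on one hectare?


D = 10000 / (row_sp * plant_sp)
  = 10000 / (0.6 * 0.3)
  = 10000 / 0.1800
  = 55555.56 plants/ha


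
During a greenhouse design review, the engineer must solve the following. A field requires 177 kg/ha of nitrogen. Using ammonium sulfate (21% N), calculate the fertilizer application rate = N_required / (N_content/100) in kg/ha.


Rate = N_required / (N_content / 100)
     = 177 / (21 / 100)
     = 177 / 0.21
     = 842.86 kg/ha


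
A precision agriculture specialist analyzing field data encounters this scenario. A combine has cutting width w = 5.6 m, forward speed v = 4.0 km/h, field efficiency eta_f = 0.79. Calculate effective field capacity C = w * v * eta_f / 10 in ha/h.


C = w * v * eta_f / 10
  = 5.6 * 4.0 * 0.79 / 10
  = 17.70 / 10
  = 1.77 ha/h


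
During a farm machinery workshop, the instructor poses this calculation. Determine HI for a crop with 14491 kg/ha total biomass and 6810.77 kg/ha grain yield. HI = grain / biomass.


HI = grain_yield / biomass
   = 6810.77 / 14491
   = 0.47


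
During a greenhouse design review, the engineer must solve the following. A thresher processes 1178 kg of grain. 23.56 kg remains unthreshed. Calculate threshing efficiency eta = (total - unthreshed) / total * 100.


eta = (total - unthreshed) / total * 100
    = (1178 - 23.56) / 1178 * 100
    = 1154.44 / 1178 * 100
    = 98%


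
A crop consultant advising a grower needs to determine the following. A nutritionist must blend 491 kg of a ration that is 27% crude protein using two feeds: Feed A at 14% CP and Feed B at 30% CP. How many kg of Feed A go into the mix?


parts_A = CP_b - target = 30 - 27 = 3
parts_B = target - CP_a = 27 - 14 = 13
total_parts = 3 + 13 = 16
Feed A = 491 * 3 / 16 = 92.06 kg
Feed B = 491 * 13 / 16 = 398.94 kg

92.06 kg


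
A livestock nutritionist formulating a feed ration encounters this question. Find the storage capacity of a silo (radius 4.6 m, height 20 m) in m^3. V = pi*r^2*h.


V = pi * r^2 * h
  = pi * 4.6^2 * 20
  = pi * 21.16 * 20
  = 1329.52 m^3


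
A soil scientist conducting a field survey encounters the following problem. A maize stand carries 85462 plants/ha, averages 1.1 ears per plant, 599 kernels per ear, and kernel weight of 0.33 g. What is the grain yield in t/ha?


Y = density * ears * kernels * kw
  = 85462 * 1.1 * 599 * 0.33 g/ha
  = 18582600.89 g/ha
  = 18582.60 kg/ha = 18.58 t/ha


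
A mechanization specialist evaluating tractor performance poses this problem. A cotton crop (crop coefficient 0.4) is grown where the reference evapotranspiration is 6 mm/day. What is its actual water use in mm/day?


ETc = Kc * ET0
    = 0.4 * 6
    = 2.40 mm/day


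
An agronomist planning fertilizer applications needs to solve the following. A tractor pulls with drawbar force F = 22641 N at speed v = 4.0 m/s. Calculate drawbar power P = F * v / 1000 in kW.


P = F * v / 1000
  = 22641 * 4.0 / 1000
  = 90564 / 1000
  = 90.56 kW


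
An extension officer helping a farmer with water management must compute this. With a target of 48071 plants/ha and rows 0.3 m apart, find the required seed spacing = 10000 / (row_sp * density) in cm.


spacing = 10000 / (row_sp * density)
        = 10000 / (0.3 * 48071)
        = 10000 / 14421.30
        = 0.69342 m = 69.34 cm


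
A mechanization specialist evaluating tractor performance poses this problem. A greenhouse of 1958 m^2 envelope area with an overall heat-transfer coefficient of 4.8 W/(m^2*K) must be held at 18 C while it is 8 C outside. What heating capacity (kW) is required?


dT = 18 - (8) = 10 K
Q = U * A * dT
  = 4.8 * 1958 * 10
  = 93984 W = 93.98 kW


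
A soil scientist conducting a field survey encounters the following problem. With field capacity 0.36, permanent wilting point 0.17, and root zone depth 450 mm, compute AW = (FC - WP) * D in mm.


AW = (FC - WP) * D
   = (0.36 - 0.17) * 450
   = 0.19 * 450
   = 85.50 mm


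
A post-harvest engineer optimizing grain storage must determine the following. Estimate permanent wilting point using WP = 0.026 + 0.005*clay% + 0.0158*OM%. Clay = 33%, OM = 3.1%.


WP = 0.026 + 0.005*33 + 0.0158*3.1
   = 0.026 + 0.1650 + 0.0490
   = 0.2400


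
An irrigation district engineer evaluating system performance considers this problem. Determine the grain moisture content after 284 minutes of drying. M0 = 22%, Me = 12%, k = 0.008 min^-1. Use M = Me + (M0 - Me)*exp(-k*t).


M = Me + (M0 - Me) * e^(-k*t)
  = 12 + (22 - 12) * e^(-0.008*284)
  = 12 + 10 * e^(-2.272)
  = 12 + 10 * 0.10311
  = 12 + 1.0311
  = 13.03%


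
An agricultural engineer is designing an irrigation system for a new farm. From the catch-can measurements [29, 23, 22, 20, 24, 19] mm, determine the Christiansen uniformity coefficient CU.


xbar = 137 / 6 = 22.833
sum|xi - xbar| = 15
CU = 100 * (1 - 15 / (6 * 22.833))
   = 100 * (1 - 0.1095)
   = 89.05%


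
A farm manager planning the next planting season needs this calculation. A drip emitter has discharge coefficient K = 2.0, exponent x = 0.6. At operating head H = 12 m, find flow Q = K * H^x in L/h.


Q = K * H^x
  = 2.0 * 12^0.6
  = 2.0 * 4.4413
  = 8.88 L/h


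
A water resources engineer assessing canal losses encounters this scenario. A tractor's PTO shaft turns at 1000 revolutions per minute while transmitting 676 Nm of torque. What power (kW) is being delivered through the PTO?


P = 2*pi*n*T / 60000
  = 2*pi * 1000 * 676 / 60000
  = 4247433.27 / 60000
  = 70.79 kW


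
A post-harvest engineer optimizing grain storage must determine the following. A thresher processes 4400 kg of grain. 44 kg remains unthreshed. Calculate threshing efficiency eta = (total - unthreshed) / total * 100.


eta = (total - unthreshed) / total * 100
    = (4400 - 44) / 4400 * 100
    = 4356 / 4400 * 100
    = 99%


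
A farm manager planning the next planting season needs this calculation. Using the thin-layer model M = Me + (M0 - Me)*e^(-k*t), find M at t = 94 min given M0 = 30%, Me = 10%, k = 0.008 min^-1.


M = Me + (M0 - Me) * e^(-k*t)
  = 10 + (30 - 10) * e^(-0.008*94)
  = 10 + 20 * e^(-0.752)
  = 10 + 20 * 0.47142
  = 10 + 9.4285
  = 19.43%


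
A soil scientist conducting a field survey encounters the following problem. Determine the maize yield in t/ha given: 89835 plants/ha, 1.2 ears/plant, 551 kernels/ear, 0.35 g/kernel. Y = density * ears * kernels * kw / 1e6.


Y = density * ears * kernels * kw
  = 89835 * 1.2 * 551 * 0.35 g/ha
  = 20789615.70 g/ha
  = 20789.62 kg/ha = 20.79 t/ha


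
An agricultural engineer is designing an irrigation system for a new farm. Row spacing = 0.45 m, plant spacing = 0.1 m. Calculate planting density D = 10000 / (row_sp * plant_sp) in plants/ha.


D = 10000 / (row_sp * plant_sp)
  = 10000 / (0.45 * 0.1)
  = 10000 / 0.0450
  = 222222.22 plants/ha


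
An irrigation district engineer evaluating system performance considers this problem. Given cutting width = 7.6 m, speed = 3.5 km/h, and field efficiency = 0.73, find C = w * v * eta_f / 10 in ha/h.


C = w * v * eta_f / 10
  = 7.6 * 3.5 * 0.73 / 10
  = 19.42 / 10
  = 1.94 ha/h


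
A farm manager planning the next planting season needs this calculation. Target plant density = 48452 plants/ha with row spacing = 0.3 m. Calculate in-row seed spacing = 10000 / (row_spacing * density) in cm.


spacing = 10000 / (row_sp * density)
        = 10000 / (0.3 * 48452)
        = 10000 / 14535.60
        = 0.68797 m = 68.80 cm


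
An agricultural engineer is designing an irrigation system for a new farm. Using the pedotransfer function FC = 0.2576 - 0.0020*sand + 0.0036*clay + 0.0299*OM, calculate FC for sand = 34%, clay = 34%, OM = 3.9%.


FC = 0.2576 - 0.0020*34 + 0.0036*34 + 0.0299*3.9
   = 0.2576 - 0.0680 + 0.1224 + 0.1166
   = 0.4286


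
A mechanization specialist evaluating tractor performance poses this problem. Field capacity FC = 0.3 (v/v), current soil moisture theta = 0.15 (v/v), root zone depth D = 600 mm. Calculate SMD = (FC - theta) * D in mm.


SMD = (FC - theta) * D
    = (0.3 - 0.15) * 600
    = 0.150 * 600
    = 90 mm


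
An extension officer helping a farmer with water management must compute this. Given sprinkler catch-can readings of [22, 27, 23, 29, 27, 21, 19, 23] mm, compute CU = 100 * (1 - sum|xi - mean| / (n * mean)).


xbar = 191 / 8 = 23.875
sum|xi - xbar| = 22.750
CU = 100 * (1 - 22.750 / (8 * 23.875))
   = 100 * (1 - 0.1191)
   = 88.09%


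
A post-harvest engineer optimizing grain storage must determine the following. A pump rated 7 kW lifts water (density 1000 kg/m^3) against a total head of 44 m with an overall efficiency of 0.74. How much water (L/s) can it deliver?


Q = (P * 1000 * eta) / (rho * g * H)
  = (7 * 1000 * 0.74) / (1000 * 9.81 * 44)
  = 5180 / 431640
  = 0.01200 m^3/s = 12.00 L/s


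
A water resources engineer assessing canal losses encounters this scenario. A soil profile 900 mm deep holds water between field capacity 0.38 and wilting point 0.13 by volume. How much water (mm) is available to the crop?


AW = (FC - WP) * D
   = (0.38 - 0.13) * 900
   = 0.25 * 900
   = 225 mm


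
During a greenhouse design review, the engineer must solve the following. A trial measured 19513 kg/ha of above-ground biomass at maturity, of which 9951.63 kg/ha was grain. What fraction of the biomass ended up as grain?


HI = grain_yield / biomass
   = 9951.63 / 19513
   = 0.51


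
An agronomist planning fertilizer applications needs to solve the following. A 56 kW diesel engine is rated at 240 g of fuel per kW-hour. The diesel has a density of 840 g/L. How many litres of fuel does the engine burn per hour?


FC = P * BSFC / rho_fuel
   = 56 * 240 / 840
   = 13440 / 840
   = 16 L/h


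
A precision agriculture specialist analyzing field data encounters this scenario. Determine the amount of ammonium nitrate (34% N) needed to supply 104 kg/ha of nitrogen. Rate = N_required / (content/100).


Rate = N_required / (N_content / 100)
     = 104 / (34 / 100)
     = 104 / 0.34
     = 305.88 kg/ha


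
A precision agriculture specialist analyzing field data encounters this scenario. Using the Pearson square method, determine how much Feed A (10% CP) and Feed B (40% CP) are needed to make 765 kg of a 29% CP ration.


parts_A = CP_b - target = 40 - 29 = 11
parts_B = target - CP_a = 29 - 10 = 19
total_parts = 11 + 19 = 30
Feed A = 765 * 11 / 30 = 280.50 kg
Feed B = 765 * 19 / 30 = 484.50 kg

280.50 kg


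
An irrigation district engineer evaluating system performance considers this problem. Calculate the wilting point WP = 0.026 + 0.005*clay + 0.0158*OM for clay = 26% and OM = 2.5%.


WP = 0.026 + 0.005*26 + 0.0158*2.5
   = 0.026 + 0.1300 + 0.0395
   = 0.1955


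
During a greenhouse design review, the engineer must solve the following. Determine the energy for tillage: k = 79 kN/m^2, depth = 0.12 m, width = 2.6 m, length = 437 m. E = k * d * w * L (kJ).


E = k * d * w * L
  = 79 * 0.12 * 2.6 * 437
  = 10771.18 kJ


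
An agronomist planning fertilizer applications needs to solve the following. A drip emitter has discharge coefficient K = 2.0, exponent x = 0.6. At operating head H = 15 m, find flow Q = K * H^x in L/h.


Q = K * H^x
  = 2.0 * 15^0.6
  = 2.0 * 5.0776
  = 10.16 L/h


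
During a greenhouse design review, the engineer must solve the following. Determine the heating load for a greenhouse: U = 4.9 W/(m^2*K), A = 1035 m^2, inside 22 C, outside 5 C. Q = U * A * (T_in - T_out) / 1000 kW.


dT = 22 - (5) = 17 K
Q = U * A * dT
  = 4.9 * 1035 * 17
  = 86215.50 W = 86.22 kW


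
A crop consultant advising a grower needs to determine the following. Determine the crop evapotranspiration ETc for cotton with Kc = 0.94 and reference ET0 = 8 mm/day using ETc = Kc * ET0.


ETc = Kc * ET0
    = 0.94 * 8
    = 7.52 mm/day


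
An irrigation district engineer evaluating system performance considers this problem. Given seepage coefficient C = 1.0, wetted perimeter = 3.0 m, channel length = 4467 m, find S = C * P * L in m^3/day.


S = C * P * L
  = 1.0 * 3.0 * 4467
  = 13401 m^3/day


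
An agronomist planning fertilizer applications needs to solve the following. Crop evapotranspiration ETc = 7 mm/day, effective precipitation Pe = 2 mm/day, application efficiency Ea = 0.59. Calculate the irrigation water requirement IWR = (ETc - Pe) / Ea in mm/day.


IWR = (ETc - Pe) / Ea
    = (7 - 2) / 0.59
    = 5 / 0.59
    = 8.47 mm/day


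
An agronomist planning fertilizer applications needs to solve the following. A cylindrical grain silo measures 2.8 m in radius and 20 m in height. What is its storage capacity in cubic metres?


V = pi * r^2 * h
  = pi * 2.8^2 * 20
  = pi * 7.84 * 20
  = 492.60 m^3


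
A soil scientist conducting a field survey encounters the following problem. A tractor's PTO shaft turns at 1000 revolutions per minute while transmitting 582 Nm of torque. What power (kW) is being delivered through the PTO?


P = 2*pi*n*T / 60000
  = 2*pi * 1000 * 582 / 60000
  = 3656813.85 / 60000
  = 60.95 kW


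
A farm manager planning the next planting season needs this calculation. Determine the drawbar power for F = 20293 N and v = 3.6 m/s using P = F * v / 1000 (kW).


P = F * v / 1000
  = 20293 * 3.6 / 1000
  = 73054.80 / 1000
  = 73.05 kW


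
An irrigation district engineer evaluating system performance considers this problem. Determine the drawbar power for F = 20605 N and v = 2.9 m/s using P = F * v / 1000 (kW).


P = F * v / 1000
  = 20605 * 2.9 / 1000
  = 59754.50 / 1000
  = 59.75 kW


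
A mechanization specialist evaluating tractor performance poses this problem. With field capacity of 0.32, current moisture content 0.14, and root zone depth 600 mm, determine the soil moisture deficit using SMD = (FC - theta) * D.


SMD = (FC - theta) * D
    = (0.32 - 0.14) * 600
    = 0.180 * 600
    = 108 mm


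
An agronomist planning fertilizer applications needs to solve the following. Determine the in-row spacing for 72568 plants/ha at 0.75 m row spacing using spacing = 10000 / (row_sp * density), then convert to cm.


spacing = 10000 / (row_sp * density)
        = 10000 / (0.75 * 72568)
        = 10000 / 54426
        = 0.18374 m = 18.37 cm


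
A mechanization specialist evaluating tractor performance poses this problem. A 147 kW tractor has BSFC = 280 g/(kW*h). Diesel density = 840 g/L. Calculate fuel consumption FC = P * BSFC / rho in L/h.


FC = P * BSFC / rho_fuel
   = 147 * 280 / 840
   = 41160 / 840
   = 49 L/h


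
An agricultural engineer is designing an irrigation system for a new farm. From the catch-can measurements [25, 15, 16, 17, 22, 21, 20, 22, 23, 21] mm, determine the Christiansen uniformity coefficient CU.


xbar = 202 / 10 = 20.200
sum|xi - xbar| = 25.600
CU = 100 * (1 - 25.600 / (10 * 20.200))
   = 100 * (1 - 0.1267)
   = 87.33%


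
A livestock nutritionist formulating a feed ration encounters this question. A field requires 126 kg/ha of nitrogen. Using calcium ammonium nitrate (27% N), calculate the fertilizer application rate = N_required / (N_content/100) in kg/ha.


Rate = N_required / (N_content / 100)
     = 126 / (27 / 100)
     = 126 / 0.27
     = 466.67 kg/ha


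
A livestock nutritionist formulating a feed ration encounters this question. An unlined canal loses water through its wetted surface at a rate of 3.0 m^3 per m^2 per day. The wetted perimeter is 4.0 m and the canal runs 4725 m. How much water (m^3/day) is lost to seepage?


S = C * P * L
  = 3.0 * 4.0 * 4725
  = 56700 m^3/day


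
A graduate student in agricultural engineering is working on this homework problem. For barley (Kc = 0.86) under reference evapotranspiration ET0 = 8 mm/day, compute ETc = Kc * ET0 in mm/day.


ETc = Kc * ET0
    = 0.86 * 8
    = 6.88 mm/day


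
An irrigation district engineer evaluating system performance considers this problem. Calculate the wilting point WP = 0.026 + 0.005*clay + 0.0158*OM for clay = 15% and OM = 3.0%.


WP = 0.026 + 0.005*15 + 0.0158*3.0
   = 0.026 + 0.0750 + 0.0474
   = 0.1484


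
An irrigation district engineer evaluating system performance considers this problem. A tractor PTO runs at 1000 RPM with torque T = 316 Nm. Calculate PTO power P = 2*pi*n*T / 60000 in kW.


P = 2*pi*n*T / 60000
  = 2*pi * 1000 * 316 / 60000
  = 1985486.56 / 60000
  = 33.09 kW


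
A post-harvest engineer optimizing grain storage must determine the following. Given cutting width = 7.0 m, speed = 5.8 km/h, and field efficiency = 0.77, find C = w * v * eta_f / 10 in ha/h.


C = w * v * eta_f / 10
  = 7.0 * 5.8 * 0.77 / 10
  = 31.26 / 10
  = 3.13 ha/h


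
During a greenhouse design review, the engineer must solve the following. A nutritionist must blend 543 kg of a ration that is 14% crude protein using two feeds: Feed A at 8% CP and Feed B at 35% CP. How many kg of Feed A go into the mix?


parts_A = CP_b - target = 35 - 14 = 21
parts_B = target - CP_a = 14 - 8 = 6
total_parts = 21 + 6 = 27
Feed A = 543 * 21 / 27 = 422.33 kg
Feed B = 543 * 6 / 27 = 120.67 kg

422.33 kg


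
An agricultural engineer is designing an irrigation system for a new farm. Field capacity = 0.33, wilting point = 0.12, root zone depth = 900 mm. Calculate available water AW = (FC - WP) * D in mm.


AW = (FC - WP) * D
   = (0.33 - 0.12) * 900
   = 0.21 * 900
   = 189 mm


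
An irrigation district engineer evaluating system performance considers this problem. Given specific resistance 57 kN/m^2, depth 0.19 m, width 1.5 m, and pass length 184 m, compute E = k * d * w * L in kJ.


E = k * d * w * L
  = 57 * 0.19 * 1.5 * 184
  = 2989.08 kJ


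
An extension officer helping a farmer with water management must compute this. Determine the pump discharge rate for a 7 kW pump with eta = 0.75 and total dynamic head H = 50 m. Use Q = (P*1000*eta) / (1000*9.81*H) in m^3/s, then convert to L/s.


Q = (P * 1000 * eta) / (rho * g * H)
  = (7 * 1000 * 0.75) / (1000 * 9.81 * 50)
  = 5250 / 490500
  = 0.01070 m^3/s = 10.70 L/s


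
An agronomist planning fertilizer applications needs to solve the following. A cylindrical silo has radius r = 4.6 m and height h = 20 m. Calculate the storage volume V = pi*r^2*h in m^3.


V = pi * r^2 * h
  = pi * 4.6^2 * 20
  = pi * 21.16 * 20
  = 1329.52 m^3
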